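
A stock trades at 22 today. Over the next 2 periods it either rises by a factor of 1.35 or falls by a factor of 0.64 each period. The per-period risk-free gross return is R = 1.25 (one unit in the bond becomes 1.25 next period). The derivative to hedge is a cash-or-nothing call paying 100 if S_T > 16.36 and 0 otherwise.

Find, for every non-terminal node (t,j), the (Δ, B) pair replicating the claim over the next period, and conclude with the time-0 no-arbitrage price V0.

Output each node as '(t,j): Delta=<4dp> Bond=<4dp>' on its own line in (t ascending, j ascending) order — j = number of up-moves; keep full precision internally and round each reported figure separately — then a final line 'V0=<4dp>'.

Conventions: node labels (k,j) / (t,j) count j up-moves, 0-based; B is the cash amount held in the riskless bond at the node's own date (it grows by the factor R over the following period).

Under the risk-neutral measure, an up-move has probability p* = (R−d)/(u−d) = 0.8592 and values discount at R = 1.25.
Terminal payoffs: V(2,0)=0.0000, V(2,1)=100.0000, V(2,2)=100.0000
Node (1,0) S=14.0800: V=(p*·100.0000+(1−p*)·0.0000)/1.25=68.7324; Δ=(100.0000−0.0000)/(19.0080−9.0112)=10.0032; B=V−Δ·S=-72.1127
Node (1,1) S=29.7000: V=(p*·100.0000+(1−p*)·100.0000)/1.25=80.0000; Δ=(100.0000−100.0000)/(40.0950−19.0080)=0.0000; B=V−Δ·S=80.0000
Node (0,0) S=22.0000: V=(p*·80.0000+(1−p*)·68.7324)/1.25=62.7304; Δ=(80.0000−68.7324)/(29.7000−14.0800)=0.7214; B=V−Δ·S=46.8605
Check: Δ(0,0)·S0 + B(0,0) = 62.7304 = V0.

(0,0): Delta=0.7214 Bond=46.8605
(1,0): Delta=10.0032 Bond=-72.1127
(1,1): Delta=0.0000 Bond=80.0000
V0=62.7304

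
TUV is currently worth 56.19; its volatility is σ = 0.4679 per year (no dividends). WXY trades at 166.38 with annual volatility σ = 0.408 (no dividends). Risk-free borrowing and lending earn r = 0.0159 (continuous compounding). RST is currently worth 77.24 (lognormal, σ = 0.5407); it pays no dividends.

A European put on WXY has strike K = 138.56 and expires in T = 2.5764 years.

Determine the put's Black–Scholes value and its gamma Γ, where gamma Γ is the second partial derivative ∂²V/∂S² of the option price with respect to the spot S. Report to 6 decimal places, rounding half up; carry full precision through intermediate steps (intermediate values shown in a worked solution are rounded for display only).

price = 23.864761
Γ = 0.002926

σ√T = 0.408·√2.5764 = 0.654888
d₁ = (ln(S/K) + (r+σ²/2)T) / (σ√T) = (ln(166.38/138.56) + (0.0159+0.408²/2)·2.5764) / 0.654888 = (0.182971 + 0.255404) / 0.654888 = 0.669389
d₂ = d₁ − σ√T = 0.669389 − 0.654888 = 0.014501
e^{−rT} = 0.959863
N(−d₁) = 0.251624,  N(−d₂) = 0.494215
Put price V = K·e^{−rT}·N(−d₂) − S·N(−d₁) = 65.729912 − 41.865151 = 23.864761
φ(d₁) = (1/√(2π))·e^{−d₁²/2} = 0.318868
Γ = φ(d₁) / (S·σ·√T) = 0.002926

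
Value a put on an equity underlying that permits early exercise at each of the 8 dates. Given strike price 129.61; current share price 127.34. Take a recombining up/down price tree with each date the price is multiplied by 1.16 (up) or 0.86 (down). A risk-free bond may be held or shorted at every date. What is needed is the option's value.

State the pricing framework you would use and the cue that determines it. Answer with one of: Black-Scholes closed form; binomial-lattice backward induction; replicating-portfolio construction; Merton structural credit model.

framework: binomial-lattice backward induction

Key observation: with exercise allowed before expiry on a discrete up/down model (8 steps from spot 127.34), the strike-129.61 put's value must be rolled back through the tree testing early exercise at each node.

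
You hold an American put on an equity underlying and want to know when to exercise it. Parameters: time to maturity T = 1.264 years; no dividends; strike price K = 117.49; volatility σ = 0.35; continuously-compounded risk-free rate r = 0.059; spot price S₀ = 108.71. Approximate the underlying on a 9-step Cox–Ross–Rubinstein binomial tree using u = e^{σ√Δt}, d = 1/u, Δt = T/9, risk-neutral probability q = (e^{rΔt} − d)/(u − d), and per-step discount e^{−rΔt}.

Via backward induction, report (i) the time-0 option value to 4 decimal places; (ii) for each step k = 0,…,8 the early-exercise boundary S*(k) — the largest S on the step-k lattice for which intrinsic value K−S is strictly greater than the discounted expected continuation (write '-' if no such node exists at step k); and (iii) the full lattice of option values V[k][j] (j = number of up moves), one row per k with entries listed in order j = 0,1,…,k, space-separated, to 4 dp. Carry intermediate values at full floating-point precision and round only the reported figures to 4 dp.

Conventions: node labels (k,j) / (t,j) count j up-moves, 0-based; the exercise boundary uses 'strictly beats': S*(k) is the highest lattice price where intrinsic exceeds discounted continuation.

params: Δt=0.14044 u=1.14016 d=0.87707 q=0.49888 e^(-rΔt)=0.99175
t_9 payoffs: 84.1021 74.0872 61.0682 44.1441 22.1435 0.0000 0.0000 0.0000 0.0000 0.0000
t_8: node(8,0) S=38.0674 payoff=79.4226 vs cont=78.4531 → 79.4226 [stop]  node(8,1) S=49.4860 payoff=68.0040 vs cont=67.0345 → 68.0040 [stop]  node(8,2) S=64.3297 payoff=53.1603 vs cont=52.1908 → 53.1603 [stop]  node(8,3) S=83.6258 payoff=33.8642 vs cont=32.8947 → 33.8642 [stop]  node(8,4) S=108.7100 payoff=8.7800 vs cont=11.0049 → 11.0049 [wait]  node(8,5) S=141.3184 payoff=0.0000 vs cont=0.0000 → 0.0000 [wait]  node(8,6) S=183.7078 payoff=0.0000 vs cont=0.0000 → 0.0000 [wait]  node(8,7) S=238.8123 payoff=0.0000 vs cont=0.0000 → 0.0000 [wait]  node(8,8) S=310.4459 payoff=0.0000 vs cont=0.0000 → 0.0000 [wait]  ⇒ S*(8)=83.6258
t_7: node(7,0) S=43.4028 payoff=74.0872 vs cont=73.1177 → 74.0872 [stop]  node(7,1) S=56.4218 payoff=61.0682 vs cont=60.0987 → 61.0682 [stop]  node(7,2) S=73.3459 payoff=44.1441 vs cont=43.1746 → 44.1441 [stop]  node(7,3) S=95.3465 payoff=22.1435 vs cont=22.2747 → 22.2747 [wait]  node(7,4) S=123.9464 payoff=0.0000 vs cont=5.4692 → 5.4692 [wait]  node(7,5) S=161.1251 payoff=0.0000 vs cont=0.0000 → 0.0000 [wait]  node(7,6) S=209.4557 payoff=0.0000 vs cont=0.0000 → 0.0000 [wait]  node(7,7) S=272.2835 payoff=0.0000 vs cont=0.0000 → 0.0000 [wait]  ⇒ S*(7)=73.3459
t_6: node(6,0) S=49.4860 payoff=68.0040 vs cont=67.0345 → 68.0040 [stop]  node(6,1) S=64.3297 payoff=53.1603 vs cont=52.1908 → 53.1603 [stop]  node(6,2) S=83.6258 payoff=33.8642 vs cont=32.9596 → 33.8642 [stop]  node(6,3) S=108.7100 payoff=8.7800 vs cont=13.7761 → 13.7761 [wait]  node(6,4) S=141.3184 payoff=0.0000 vs cont=2.7181 → 2.7181 [wait]  node(6,5) S=183.7078 payoff=0.0000 vs cont=0.0000 → 0.0000 [wait]  node(6,6) S=238.8123 payoff=0.0000 vs cont=0.0000 → 0.0000 [wait]  ⇒ S*(6)=83.6258
t_5: node(5,0) S=56.4218 payoff=61.0682 vs cont=60.0987 → 61.0682 [stop]  node(5,1) S=73.3459 payoff=44.1441 vs cont=43.1746 → 44.1441 [stop]  node(5,2) S=95.3465 payoff=22.1435 vs cont=23.6458 → 23.6458 [wait]  node(5,3) S=123.9464 payoff=0.0000 vs cont=8.1913 → 8.1913 [wait]  node(5,4) S=161.1251 payoff=0.0000 vs cont=1.3509 → 1.3509 [wait]  node(5,5) S=209.4557 payoff=0.0000 vs cont=0.0000 → 0.0000 [wait]  ⇒ S*(5)=73.3459
t_4: node(4,0) S=64.3297 payoff=53.1603 vs cont=52.1908 → 53.1603 [stop]  node(4,1) S=83.6258 payoff=33.8642 vs cont=33.6380 → 33.8642 [stop]  node(4,2) S=108.7100 payoff=8.7800 vs cont=15.8043 → 15.8043 [wait]  node(4,3) S=141.3184 payoff=0.0000 vs cont=4.7393 → 4.7393 [wait]  node(4,4) S=183.7078 payoff=0.0000 vs cont=0.6713 → 0.6713 [wait]  ⇒ S*(4)=83.6258
t_3: node(3,0) S=73.3459 payoff=44.1441 vs cont=43.1746 → 44.1441 [stop]  node(3,1) S=95.3465 payoff=22.1435 vs cont=24.6493 → 24.6493 [wait]  node(3,2) S=123.9464 payoff=0.0000 vs cont=10.1993 → 10.1993 [wait]  node(3,3) S=161.1251 payoff=0.0000 vs cont=2.6875 → 2.6875 [wait]  ⇒ S*(3)=73.3459
t_2: node(2,0) S=83.6258 payoff=33.8642 vs cont=34.1345 → 34.1345 [wait]  node(2,1) S=108.7100 payoff=8.7800 vs cont=17.2966 → 17.2966 [wait]  node(2,2) S=141.3184 payoff=0.0000 vs cont=6.3986 → 6.3986 [wait]  ⇒ S*(2)=-
t_1: node(1,0) S=95.3465 payoff=22.1435 vs cont=25.5220 → 25.5220 [wait]  node(1,1) S=123.9464 payoff=0.0000 vs cont=11.7619 → 11.7619 [wait]  ⇒ S*(1)=-
t_0: node(0,0) S=108.7100 payoff=8.7800 vs cont=18.5033 → 18.5033 [wait]  ⇒ S*(0)=-

price = 18.5033
boundary = - - - 73.3459 83.6258 73.3459 83.6258 73.3459 83.6258
tree:
18.5033
25.5220 11.7619
34.1345 17.2966 6.3986
44.1441 24.6493 10.1993 2.6875
53.1603 33.8642 15.8043 4.7393 0.6713
61.0682 44.1441 23.6458 8.1913 1.3509 0.0000
68.0040 53.1603 33.8642 13.7761 2.7181 0.0000 0.0000
74.0872 61.0682 44.1441 22.2747 5.4692 0.0000 0.0000 0.0000
79.4226 68.0040 53.1603 33.8642 11.0049 0.0000 0.0000 0.0000 0.0000
84.1021 74.0872 61.0682 44.1441 22.1435 0.0000 0.0000 0.0000 0.0000 0.0000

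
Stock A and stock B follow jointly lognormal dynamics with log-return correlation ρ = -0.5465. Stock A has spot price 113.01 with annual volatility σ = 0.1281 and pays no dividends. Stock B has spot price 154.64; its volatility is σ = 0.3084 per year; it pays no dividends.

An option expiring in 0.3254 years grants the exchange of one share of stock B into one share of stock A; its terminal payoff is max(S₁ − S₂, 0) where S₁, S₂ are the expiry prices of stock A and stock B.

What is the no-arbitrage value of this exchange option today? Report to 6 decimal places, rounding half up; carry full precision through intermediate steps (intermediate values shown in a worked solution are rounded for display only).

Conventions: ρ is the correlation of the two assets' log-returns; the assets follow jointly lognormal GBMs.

exchange price = 1.087939

σ_eff = √(σ₁² + σ₂² − 2ρσ₁σ₂) = √(0.1281² + 0.3084² − 2·-0.5465·0.1281·0.3084) = 0.393320
d₁ = (ln(S₁/S₂) + (q₂ − q₁ + σ_eff²/2)T) / (σ_eff√T) = (ln(113.01/154.64) + (0.0 − 0.0 + 0.077350)·0.3254) / 0.224365 = -1.285648
d₂ = d₁ − σ_eff√T = -1.285648 − 0.224365 = -1.510012
N(d₁) = 0.099283,  N(d₂) = 0.065520
V = S₁·e^{−q₁T}·N(d₁) − S₂·e^{−q₂T}·N(d₂) = 11.219976 − 10.132037 = 1.087939
Key observation: the rate r is irrelevant here: denominating values in stock B turns the exchange into a ratio option on S₁/S₂, and discounting at r drops out.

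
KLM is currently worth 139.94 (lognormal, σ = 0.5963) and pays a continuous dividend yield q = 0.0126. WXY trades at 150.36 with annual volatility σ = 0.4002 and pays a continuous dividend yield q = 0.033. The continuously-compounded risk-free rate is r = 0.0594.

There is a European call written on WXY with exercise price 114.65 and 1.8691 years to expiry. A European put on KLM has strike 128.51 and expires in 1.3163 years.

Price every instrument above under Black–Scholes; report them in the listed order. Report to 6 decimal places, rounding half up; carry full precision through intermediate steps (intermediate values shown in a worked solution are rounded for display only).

price(WXY call K=114.65) = 49.912956
price(KLM put K=128.51) = 25.689079

[WXY call K=114.65]
σ√T = 0.4002·√1.8691 = 0.547134
d₁ = (ln(S/K) + (r−q+σ²/2)T) / (σ√T) = (ln(150.36/114.65) + (0.0594−0.033+0.4002²/2)·1.8691) / 0.547134 = (0.271148 + 0.199022) / 0.547134 = 0.859334
d₂ = d₁ − σ√T = 0.859334 − 0.547134 = 0.312200
e^{−rT} = 0.894917
e^{−qT} = 0.940183
N(d₁) = 0.804922,  N(d₂) = 0.622556
price = S·e^{−qT}·N(d₁) − K·e^{−rT}·N(d₂) = 113.788549 − 63.875593 = 49.912956
[KLM put K=128.51]
σ√T = 0.5963·√1.3163 = 0.684136
d₁ = (ln(S/K) + (r−q+σ²/2)T) / (σ√T) = (ln(139.94/128.51) + (0.0594−0.0126+0.5963²/2)·1.3163) / 0.684136 = (0.085207 + 0.295624) / 0.684136 = 0.556660
d₂ = d₁ − σ√T = 0.556660 − 0.684136 = -0.127476
e^{−rT} = 0.924790
e^{−qT} = 0.983551
N(−d₁) = 0.288880,  N(−d₂) = 0.550718
price = K·e^{−rT}·N(−d₂) − S·e^{−qT}·N(−d₁) = 65.449999 − 39.760920 = 25.689079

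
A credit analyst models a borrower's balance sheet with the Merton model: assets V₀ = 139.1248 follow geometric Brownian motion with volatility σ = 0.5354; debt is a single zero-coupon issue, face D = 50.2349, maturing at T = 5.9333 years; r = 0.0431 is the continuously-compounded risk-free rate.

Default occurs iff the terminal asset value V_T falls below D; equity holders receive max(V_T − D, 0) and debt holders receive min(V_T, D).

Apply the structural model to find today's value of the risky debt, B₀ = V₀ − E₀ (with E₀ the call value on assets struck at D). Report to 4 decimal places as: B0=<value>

B0=31.5905

Work the structural quantities from V₀ = 139.1248 against face 50.2349:
d₁ = [ln(V₀/D) + (r + σ²/2)T] / (σ√T)
   = [ln(139.1248/50.2349) + (0.0431 + 0.5·0.5354²)·5.9333] / (0.5354·√5.9333)
   = [1.018661 + 1.106125] / 1.304147 = 1.629254
d₂ = d₁ − σ√T = 1.629254 − 1.304147 = 0.325107
N(d₁) = 0.948370,  N(d₂) = 0.627450,  e^(−rT) = 0.774355
E₀ = V₀·N(d₁) − D·e^(−rT)·N(d₂)
   = 139.1248·0.948370 − 50.2349·0.774355·0.627450 = 107.534265
B₀ = V₀ − E₀ = 139.1248 − 107.534265 = 31.590535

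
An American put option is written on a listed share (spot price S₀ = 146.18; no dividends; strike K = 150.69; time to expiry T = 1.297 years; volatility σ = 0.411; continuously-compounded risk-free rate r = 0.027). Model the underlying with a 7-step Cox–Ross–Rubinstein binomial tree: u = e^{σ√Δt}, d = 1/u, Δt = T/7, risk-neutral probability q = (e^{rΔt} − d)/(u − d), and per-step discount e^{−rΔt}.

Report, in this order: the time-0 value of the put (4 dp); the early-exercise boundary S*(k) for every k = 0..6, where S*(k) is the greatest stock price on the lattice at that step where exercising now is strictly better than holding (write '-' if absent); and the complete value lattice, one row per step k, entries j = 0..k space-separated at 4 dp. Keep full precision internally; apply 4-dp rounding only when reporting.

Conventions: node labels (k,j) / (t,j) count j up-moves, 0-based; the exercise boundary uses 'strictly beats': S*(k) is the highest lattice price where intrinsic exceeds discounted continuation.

price = 28.0722
boundary = - - - 85.9784 72.0371 85.9784 102.6177
tree:
28.0722
38.3927 16.7331
50.7981 24.8125 7.8004
64.7116 35.6497 12.8560 2.1822
78.6529 49.2362 20.7084 4.1380 0.0000
90.3336 64.7116 32.3096 7.8465 0.0000 0.0000
100.1203 78.6529 48.0723 14.8786 0.0000 0.0000 0.0000
108.3201 90.3336 64.7116 28.2128 0.0000 0.0000 0.0000 0.0000

Δt=0.18529  u=1.19353  d=0.83785  q=0.46999  discount=0.99501
step 7 (expiry): payoffs max(K−S,0) = 108.3201 90.3336 64.7116 28.2128 0.0000 0.0000 0.0000 0.0000
step 6: (k=6,j=0): S=50.5697, K−S=100.1203, hold=99.3683 ⇒ V=100.1203 exercise | (k=6,j=1): S=72.0371, K−S=78.6529, hold=77.9009 ⇒ V=78.6529 exercise | (k=6,j=2): S=102.6177, K−S=48.0723, hold=47.3203 ⇒ V=48.0723 exercise | (k=6,j=3): S=146.1800, K−S=4.5100, hold=14.8786 ⇒ V=14.8786 continue | (k=6,j=4): S=208.2350, K−S=0.0000, hold=0.0000 ⇒ V=0.0000 continue | (k=6,j=5): S=296.6330, K−S=0.0000, hold=0.0000 ⇒ V=0.0000 continue | (k=6,j=6): S=422.5569, K−S=0.0000, hold=0.0000 ⇒ V=0.0000 continue  boundary S*=102.6177
step 5: (k=5,j=0): S=60.3564, K−S=90.3336, hold=89.5816 ⇒ V=90.3336 exercise | (k=5,j=1): S=85.9784, K−S=64.7116, hold=63.9596 ⇒ V=64.7116 exercise | (k=5,j=2): S=122.4772, K−S=28.2128, hold=32.3096 ⇒ V=32.3096 continue | (k=5,j=3): S=174.4700, K−S=0.0000, hold=7.8465 ⇒ V=7.8465 continue | (k=5,j=4): S=248.5344, K−S=0.0000, hold=0.0000 ⇒ V=0.0000 continue | (k=5,j=5): S=354.0400, K−S=0.0000, hold=0.0000 ⇒ V=0.0000 continue  boundary S*=85.9784
step 4: (k=4,j=0): S=72.0371, K−S=78.6529, hold=77.9009 ⇒ V=78.6529 exercise | (k=4,j=1): S=102.6177, K−S=48.0723, hold=49.2362 ⇒ V=49.2362 continue | (k=4,j=2): S=146.1800, K−S=4.5100, hold=20.7084 ⇒ V=20.7084 continue | (k=4,j=3): S=208.2350, K−S=0.0000, hold=4.1380 ⇒ V=4.1380 continue | (k=4,j=4): S=296.6330, K−S=0.0000, hold=0.0000 ⇒ V=0.0000 continue  boundary S*=72.0371
step 3: (k=3,j=0): S=85.9784, K−S=64.7116, hold=64.5039 ⇒ V=64.7116 exercise | (k=3,j=1): S=122.4772, K−S=28.2128, hold=35.6497 ⇒ V=35.6497 continue | (k=3,j=2): S=174.4700, K−S=0.0000, hold=12.8560 ⇒ V=12.8560 continue | (k=3,j=3): S=248.5344, K−S=0.0000, hold=2.1822 ⇒ V=2.1822 continue  boundary S*=85.9784
step 2: (k=2,j=0): S=102.6177, K−S=48.0723, hold=50.7981 ⇒ V=50.7981 continue | (k=2,j=1): S=146.1800, K−S=4.5100, hold=24.8125 ⇒ V=24.8125 continue | (k=2,j=2): S=208.2350, K−S=0.0000, hold=7.8004 ⇒ V=7.8004 continue  boundary S*=-
step 1: (k=1,j=0): S=122.4772, K−S=28.2128, hold=38.3927 ⇒ V=38.3927 continue | (k=1,j=1): S=174.4700, K−S=0.0000, hold=16.7331 ⇒ V=16.7331 continue  boundary S*=-
step 0: (k=0,j=0): S=146.1800, K−S=4.5100, hold=28.0722 ⇒ V=28.0722 continue  boundary S*=-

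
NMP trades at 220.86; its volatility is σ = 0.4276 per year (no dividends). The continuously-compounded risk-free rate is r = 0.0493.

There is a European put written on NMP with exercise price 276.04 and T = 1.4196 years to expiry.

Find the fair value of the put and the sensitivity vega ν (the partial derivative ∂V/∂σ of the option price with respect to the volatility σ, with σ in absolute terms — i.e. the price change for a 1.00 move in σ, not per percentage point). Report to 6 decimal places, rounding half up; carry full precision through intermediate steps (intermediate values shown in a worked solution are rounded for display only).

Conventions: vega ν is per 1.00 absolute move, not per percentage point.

price = 68.443061
ν = 104.871607

σ√T = 0.4276·√1.4196 = 0.509472
d₁ = (ln(S/K) + (r+σ²/2)T) / (σ√T) = (ln(220.86/276.04) + (0.0493+0.4276²/2)·1.4196) / 0.509472 = (-0.223017 + 0.199767) / 0.509472 = -0.045634
d₂ = d₁ − σ√T = -0.045634 − 0.509472 = -0.555107
e^{−rT} = 0.932407
N(−d₁) = 0.518199,  N(−d₂) = 0.710589
Put price V = K·e^{−rT}·N(−d₂) − S·N(−d₁) = 182.892520 − 114.449459 = 68.443061
φ(d₁) = (1/√(2π))·e^{−d₁²/2} = 0.398527
ν = S·φ(d₁)·√T = 104.871607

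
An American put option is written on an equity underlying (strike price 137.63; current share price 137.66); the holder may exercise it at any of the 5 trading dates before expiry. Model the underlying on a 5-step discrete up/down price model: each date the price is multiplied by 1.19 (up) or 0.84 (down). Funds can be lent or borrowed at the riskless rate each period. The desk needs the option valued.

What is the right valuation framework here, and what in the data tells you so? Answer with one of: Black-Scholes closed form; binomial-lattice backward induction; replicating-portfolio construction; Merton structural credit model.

framework: binomial-lattice backward induction

Key observation: an American put (K = 137.63, S₀ = 137.66) on a 5-date tree has no closed form — the optimal stopping decision is embedded and must be resolved recursively from expiry.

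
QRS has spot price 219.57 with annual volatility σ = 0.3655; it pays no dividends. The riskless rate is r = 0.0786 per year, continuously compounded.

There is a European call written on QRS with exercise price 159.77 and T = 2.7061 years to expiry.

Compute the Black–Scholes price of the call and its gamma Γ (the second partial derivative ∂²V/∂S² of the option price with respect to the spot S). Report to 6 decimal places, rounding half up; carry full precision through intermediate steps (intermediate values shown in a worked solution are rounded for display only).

σ√T = 0.3655·√2.7061 = 0.601256
d₁ = (ln(S/K) + (r+σ²/2)T) / (σ√T) = (ln(219.57/159.77) + (0.0786+0.3655²/2)·2.7061) / 0.601256 = (0.317936 + 0.393454) / 0.601256 = 1.183173
d₂ = d₁ − σ√T = 1.183173 − 0.601256 = 0.581917
e^{−rT} = 0.808399
N(d₁) = 0.881630,  N(d₂) = 0.719689
Call price V = S·N(d₁) − K·e^{−rT}·N(d₂) = 193.579426 − 92.953494 = 100.625933
φ(d₁) = (1/√(2π))·e^{−d₁²/2} = 0.198119
Γ = φ(d₁) / (S·σ·√T) = 0.001501

price = 100.625933
Γ = 0.001501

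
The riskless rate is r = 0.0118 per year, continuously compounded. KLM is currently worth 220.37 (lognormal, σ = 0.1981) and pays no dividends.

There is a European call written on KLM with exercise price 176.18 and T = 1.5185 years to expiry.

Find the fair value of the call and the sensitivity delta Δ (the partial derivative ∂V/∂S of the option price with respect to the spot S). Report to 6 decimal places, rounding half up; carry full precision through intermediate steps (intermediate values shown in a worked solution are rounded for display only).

price = 51.346167
Δ = 0.866985

σ√T = 0.1981·√1.5185 = 0.244114
d₁ = (ln(S/K) + (r+σ²/2)T) / (σ√T) = (ln(220.37/176.18) + (0.0118+0.1981²/2)·1.5185) / 0.244114 = (0.223802 + 0.047714) / 0.244114 = 1.112252
d₂ = d₁ − σ√T = 1.112252 − 0.244114 = 0.868138
e^{−rT} = 0.982241
N(d₁) = 0.866985,  N(d₂) = 0.807341
Call price V = S·N(d₁) − K·e^{−rT}·N(d₂) = 191.057502 − 139.711335 = 51.346167
Δ = N(d₁) = 0.866985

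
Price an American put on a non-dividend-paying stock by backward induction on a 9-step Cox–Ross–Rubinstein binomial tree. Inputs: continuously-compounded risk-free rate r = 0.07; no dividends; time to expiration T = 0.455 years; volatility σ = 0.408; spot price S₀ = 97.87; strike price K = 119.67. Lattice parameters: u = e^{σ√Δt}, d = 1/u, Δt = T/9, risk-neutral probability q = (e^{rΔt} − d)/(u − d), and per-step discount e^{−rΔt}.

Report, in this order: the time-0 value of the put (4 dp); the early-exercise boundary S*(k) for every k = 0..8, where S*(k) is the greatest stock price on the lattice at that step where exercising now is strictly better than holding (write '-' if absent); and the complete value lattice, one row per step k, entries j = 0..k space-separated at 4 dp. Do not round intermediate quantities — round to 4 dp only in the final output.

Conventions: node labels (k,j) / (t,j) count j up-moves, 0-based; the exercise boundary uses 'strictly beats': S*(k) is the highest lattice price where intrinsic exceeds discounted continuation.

price = 24.0985
boundary = - - 81.4644 74.3236 81.4644 89.2912 81.4644 89.2912 97.8700
tree:
24.0985
30.7810 17.4906
38.2056 23.4679 11.5511
45.3464 30.4752 16.5259 6.5862
51.8612 38.2056 22.8495 10.2279 2.9384
57.8050 45.3464 30.3788 15.3736 5.0802 0.7863
63.2278 51.8612 38.2056 22.1788 8.5788 1.5668 0.0000
68.1752 57.8050 45.3464 30.3788 14.0174 3.1221 0.0000 0.0000
72.6890 63.2278 51.8612 38.2056 21.8000 6.2214 0.0000 0.0000 0.0000
76.8071 68.1752 57.8050 45.3464 30.3788 12.3970 0.0000 0.0000 0.0000 0.0000

Δt=0.05056  u=1.09608  d=0.91235  q=0.49638  discount=0.99647
step 9 (expiry): payoffs max(K−S,0) = 76.8071 68.1752 57.8050 45.3464 30.3788 12.3970 0.0000 0.0000 0.0000 0.0000
step 8: (k=8,j=0): S=46.9810, K−S=72.6890, hold=72.2662 ⇒ V=72.6890 exercise | (k=8,j=1): S=56.4422, K−S=63.2278, hold=62.8050 ⇒ V=63.2278 exercise | (k=8,j=2): S=67.8088, K−S=51.8612, hold=51.4384 ⇒ V=51.8612 exercise | (k=8,j=3): S=81.4644, K−S=38.2056, hold=37.7829 ⇒ V=38.2056 exercise | (k=8,j=4): S=97.8700, K−S=21.8000, hold=21.3772 ⇒ V=21.8000 exercise | (k=8,j=5): S=117.5794, K−S=2.0906, hold=6.2214 ⇒ V=6.2214 continue | (k=8,j=6): S=141.2580, K−S=0.0000, hold=0.0000 ⇒ V=0.0000 continue | (k=8,j=7): S=169.7051, K−S=0.0000, hold=0.0000 ⇒ V=0.0000 continue | (k=8,j=8): S=203.8809, K−S=0.0000, hold=0.0000 ⇒ V=0.0000 continue  boundary S*=97.8700
step 7: (k=7,j=0): S=51.4948, K−S=68.1752, hold=67.7524 ⇒ V=68.1752 exercise | (k=7,j=1): S=61.8650, K−S=57.8050, hold=57.3822 ⇒ V=57.8050 exercise | (k=7,j=2): S=74.3236, K−S=45.3464, hold=44.9236 ⇒ V=45.3464 exercise | (k=7,j=3): S=89.2912, K−S=30.3788, hold=29.9560 ⇒ V=30.3788 exercise | (k=7,j=4): S=107.2730, K−S=12.3970, hold=14.0174 ⇒ V=14.0174 continue | (k=7,j=5): S=128.8761, K−S=0.0000, hold=3.1221 ⇒ V=3.1221 continue | (k=7,j=6): S=154.8296, K−S=0.0000, hold=0.0000 ⇒ V=0.0000 continue | (k=7,j=7): S=186.0098, K−S=0.0000, hold=0.0000 ⇒ V=0.0000 continue  boundary S*=89.2912
step 6: (k=6,j=0): S=56.4422, K−S=63.2278, hold=62.8050 ⇒ V=63.2278 exercise | (k=6,j=1): S=67.8088, K−S=51.8612, hold=51.4384 ⇒ V=51.8612 exercise | (k=6,j=2): S=81.4644, K−S=38.2056, hold=37.7829 ⇒ V=38.2056 exercise | (k=6,j=3): S=97.8700, K−S=21.8000, hold=22.1788 ⇒ V=22.1788 continue | (k=6,j=4): S=117.5794, K−S=2.0906, hold=8.5788 ⇒ V=8.5788 continue | (k=6,j=5): S=141.2580, K−S=0.0000, hold=1.5668 ⇒ V=1.5668 continue | (k=6,j=6): S=169.7051, K−S=0.0000, hold=0.0000 ⇒ V=0.0000 continue  boundary S*=81.4644
step 5: (k=5,j=0): S=61.8650, K−S=57.8050, hold=57.3822 ⇒ V=57.8050 exercise | (k=5,j=1): S=74.3236, K−S=45.3464, hold=44.9236 ⇒ V=45.3464 exercise | (k=5,j=2): S=89.2912, K−S=30.3788, hold=30.1434 ⇒ V=30.3788 exercise | (k=5,j=3): S=107.2730, K−S=12.3970, hold=15.3736 ⇒ V=15.3736 continue | (k=5,j=4): S=128.8761, K−S=0.0000, hold=5.0802 ⇒ V=5.0802 continue | (k=5,j=5): S=154.8296, K−S=0.0000, hold=0.7863 ⇒ V=0.7863 continue  boundary S*=89.2912
step 4: (k=4,j=0): S=67.8088, K−S=51.8612, hold=51.4384 ⇒ V=51.8612 exercise | (k=4,j=1): S=81.4644, K−S=38.2056, hold=37.7829 ⇒ V=38.2056 exercise | (k=4,j=2): S=97.8700, K−S=21.8000, hold=22.8495 ⇒ V=22.8495 continue | (k=4,j=3): S=117.5794, K−S=2.0906, hold=10.2279 ⇒ V=10.2279 continue | (k=4,j=4): S=141.2580, K−S=0.0000, hold=2.9384 ⇒ V=2.9384 continue  boundary S*=81.4644
step 3: (k=3,j=0): S=74.3236, K−S=45.3464, hold=44.9236 ⇒ V=45.3464 exercise | (k=3,j=1): S=89.2912, K−S=30.3788, hold=30.4752 ⇒ V=30.4752 continue | (k=3,j=2): S=107.2730, K−S=12.3970, hold=16.5259 ⇒ V=16.5259 continue | (k=3,j=3): S=128.8761, K−S=0.0000, hold=6.5862 ⇒ V=6.5862 continue  boundary S*=74.3236
step 2: (k=2,j=0): S=81.4644, K−S=38.2056, hold=37.8305 ⇒ V=38.2056 exercise | (k=2,j=1): S=97.8700, K−S=21.8000, hold=23.4679 ⇒ V=23.4679 continue | (k=2,j=2): S=117.5794, K−S=2.0906, hold=11.5511 ⇒ V=11.5511 continue  boundary S*=81.4644
step 1: (k=1,j=0): S=89.2912, K−S=30.3788, hold=30.7810 ⇒ V=30.7810 continue | (k=1,j=1): S=107.2730, K−S=12.3970, hold=17.4906 ⇒ V=17.4906 continue  boundary S*=-
step 0: (k=0,j=0): S=97.8700, K−S=21.8000, hold=24.0985 ⇒ V=24.0985 continue  boundary S*=-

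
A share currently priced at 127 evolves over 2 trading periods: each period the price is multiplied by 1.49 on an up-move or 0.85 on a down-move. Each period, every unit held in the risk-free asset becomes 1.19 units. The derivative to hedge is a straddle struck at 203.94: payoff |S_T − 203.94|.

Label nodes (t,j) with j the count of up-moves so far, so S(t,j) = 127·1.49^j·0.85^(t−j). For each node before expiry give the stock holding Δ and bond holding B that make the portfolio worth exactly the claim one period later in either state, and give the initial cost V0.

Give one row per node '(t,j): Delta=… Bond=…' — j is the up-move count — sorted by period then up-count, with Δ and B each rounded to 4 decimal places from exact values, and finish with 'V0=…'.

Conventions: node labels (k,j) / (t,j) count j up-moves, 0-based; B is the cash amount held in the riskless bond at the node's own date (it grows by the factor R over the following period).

Under the risk-neutral measure, an up-move has probability p* = (R−d)/(u−d) = 0.5312 and values discount at R = 1.19.
Expiry values: V(2,0)=112.1825, V(2,1)=43.0945, V(2,2)=78.0127
Node (1,0) S=107.9500: V=(p*·43.0945+(1−p*)·112.1825)/1.19=63.4282; Δ=(43.0945−112.1825)/(160.8455−91.7575)=-1.0000; B=V−Δ·S=171.3782
Node (1,1) S=189.2300: V=(p*·78.0127+(1−p*)·43.0945)/1.19=51.8023; Δ=(78.0127−43.0945)/(281.9527−160.8455)=0.2883; B=V−Δ·S=-2.7573
Node (0,0) S=127.0000: V=(p*·51.8023+(1−p*)·63.4282)/1.19=48.1109; Δ=(51.8023−63.4282)/(189.2300−107.9500)=-0.1430; B=V−Δ·S=66.2762
Verification: the root portfolio costs Δ(0,0)·S0 + B(0,0) = 48.1109, matching V0.

(0,0): Delta=-0.1430 Bond=66.2762
(1,0): Delta=-1.0000 Bond=171.3782
(1,1): Delta=0.2883 Bond=-2.7573
V0=48.1109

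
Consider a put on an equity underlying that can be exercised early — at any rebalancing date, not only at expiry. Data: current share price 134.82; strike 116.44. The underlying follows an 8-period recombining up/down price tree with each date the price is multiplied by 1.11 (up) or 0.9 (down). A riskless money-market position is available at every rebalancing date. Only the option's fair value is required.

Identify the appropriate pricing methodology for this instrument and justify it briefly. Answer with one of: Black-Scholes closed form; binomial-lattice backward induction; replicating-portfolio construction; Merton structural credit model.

Key observation: with exercise allowed before expiry on a discrete up/down model (8 steps from spot 134.82), the strike-116.44 put's value must be rolled back through the tree testing early exercise at each node.

framework: binomial-lattice backward induction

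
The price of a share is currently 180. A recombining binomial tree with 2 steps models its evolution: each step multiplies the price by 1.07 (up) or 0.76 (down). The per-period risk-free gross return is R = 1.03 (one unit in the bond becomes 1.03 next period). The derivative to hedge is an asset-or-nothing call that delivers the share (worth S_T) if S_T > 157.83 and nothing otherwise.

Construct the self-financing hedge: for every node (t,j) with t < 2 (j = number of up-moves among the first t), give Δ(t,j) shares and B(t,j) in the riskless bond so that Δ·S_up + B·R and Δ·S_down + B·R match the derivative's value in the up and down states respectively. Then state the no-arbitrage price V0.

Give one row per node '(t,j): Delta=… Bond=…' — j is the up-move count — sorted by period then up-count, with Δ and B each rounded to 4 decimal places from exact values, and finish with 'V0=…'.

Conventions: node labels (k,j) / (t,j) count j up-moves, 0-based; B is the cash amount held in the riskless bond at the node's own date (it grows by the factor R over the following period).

The replicating-portfolio and risk-neutral prices coincide; use p* = (1.03−0.76)/(1.07−0.76) = 0.8710 for the latter.
Expiry values: V(2,0)=0.0000, V(2,1)=0.0000, V(2,2)=206.0820
(1,0): S=136.8000. Δ = (V_up−V_dn)/(S_up−S_dn) = (0.0000−0.0000)/(146.3760−103.9680) = 0.0000. V = [p*·0.0000 + (1−p*)·0.0000]/1.03 = 0.0000. B = V − Δ·S = 0.0000.
(1,1): S=192.6000. Δ = (V_up−V_dn)/(S_up−S_dn) = (206.0820−0.0000)/(206.0820−146.3760) = 3.4516. V = [p*·206.0820 + (1−p*)·0.0000]/1.03 = 174.2629. B = V − Δ·S = -490.5178.
(0,0): S=180.0000. Δ = (V_up−V_dn)/(S_up−S_dn) = (174.2629−0.0000)/(192.6000−136.8000) = 3.1230. V = [p*·174.2629 + (1−p*)·0.0000]/1.03 = 147.3567. B = V − Δ·S = -414.7817.
Verification: the root portfolio costs Δ(0,0)·S0 + B(0,0) = 147.3567, matching V0.

(0,0): Delta=3.1230 Bond=-414.7817
(1,0): Delta=0.0000 Bond=0.0000
(1,1): Delta=3.4516 Bond=-490.5178
V0=147.3567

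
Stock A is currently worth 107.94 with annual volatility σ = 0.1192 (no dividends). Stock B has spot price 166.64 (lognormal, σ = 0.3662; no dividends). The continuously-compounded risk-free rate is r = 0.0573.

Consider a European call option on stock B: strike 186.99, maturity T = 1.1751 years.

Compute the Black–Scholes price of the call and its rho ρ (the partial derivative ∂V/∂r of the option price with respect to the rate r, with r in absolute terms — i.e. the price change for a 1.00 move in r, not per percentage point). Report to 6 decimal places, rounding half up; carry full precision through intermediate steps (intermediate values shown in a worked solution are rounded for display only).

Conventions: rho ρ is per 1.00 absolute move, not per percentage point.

price = 22.966758
ρ = 76.996979

σ√T = 0.3662·√1.1751 = 0.396968
d₁ = (ln(S/K) + (r+σ²/2)T) / (σ√T) = (ln(166.64/186.99) + (0.0573+0.3662²/2)·1.1751) / 0.396968 = (-0.115219 + 0.146125) / 0.396968 = 0.077855
d₂ = d₁ − σ√T = 0.077855 − 0.396968 = -0.319114
e^{−rT} = 0.934884
N(d₁) = 0.531028,  N(d₂) = 0.374820
Call price V = S·N(d₁) − K·e^{−rT}·N(d₂) = 88.490525 − 65.523767 = 22.966758
ρ = K·T·e^{−rT}·N(d₂) = 76.996979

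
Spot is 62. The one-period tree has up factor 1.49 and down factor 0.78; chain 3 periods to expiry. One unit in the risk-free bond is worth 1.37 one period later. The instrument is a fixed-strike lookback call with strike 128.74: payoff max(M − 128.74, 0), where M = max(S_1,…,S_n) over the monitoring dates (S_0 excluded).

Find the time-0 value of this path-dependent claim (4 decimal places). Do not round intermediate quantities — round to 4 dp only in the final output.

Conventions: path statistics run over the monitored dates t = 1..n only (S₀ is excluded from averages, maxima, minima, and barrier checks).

price = 17.4433

Set p* = 0.8310 (from d < R < u); the path-dependent value is the discounted p*-expectation over all price paths.
Enumerate all 2^3 = 8 price paths (U = up ×1.49, D = down ×0.78); each path with k up-moves has probability p*^k·(1−p*)^(3−k).
DDD: M=48.3600, payoff=0.0000, prob=0.004828
UDD: M=92.3800, payoff=0.0000, prob=0.023738
DUD: M=72.0564, payoff=0.0000, prob=0.023738
UUD: M=137.6462, payoff=8.9062, prob=0.116711
DDU: M=56.2040, payoff=0.0000, prob=0.023738
UDU: M=107.3640, payoff=0.0000, prob=0.116711
DUU: M=107.3640, payoff=0.0000, prob=0.116711
UUU: M=205.0928, payoff=76.3528, prob=0.573827
Price = Σ prob·payoff / R^3 = 44.852769 / 2.571353 = 17.4433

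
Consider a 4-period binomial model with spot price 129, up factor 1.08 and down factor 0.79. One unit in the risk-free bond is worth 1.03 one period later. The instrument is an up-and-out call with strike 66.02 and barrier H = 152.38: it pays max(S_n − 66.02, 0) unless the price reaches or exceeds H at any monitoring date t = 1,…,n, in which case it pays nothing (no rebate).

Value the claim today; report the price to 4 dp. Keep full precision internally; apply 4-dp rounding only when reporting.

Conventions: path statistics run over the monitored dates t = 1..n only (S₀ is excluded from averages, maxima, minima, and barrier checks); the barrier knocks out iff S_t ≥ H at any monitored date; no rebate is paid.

price = 19.3100

With p* = (R−d)/(u−d) = 0.8276, sum probability × payoff across the paths and divide by R^4.
Enumerate all 2^4 = 16 price paths (U = up ×1.08, D = down ×0.79); each path with k up-moves has probability p*^k·(1−p*)^(4−k).
DDDD: M=101.9100, payoff=0.0000, prob=0.000884
UDDD: M=139.3200, payoff=2.6702, prob=0.004242
DUDD: M=110.0628, payoff=2.6702, prob=0.004242
UUDD: M=150.4656, payoff=27.8856, prob=0.020360
DDUD: M=101.9100, payoff=2.6702, prob=0.004242
UDUD: M=139.3200, payoff=27.8856, prob=0.020360
DUUD: M=118.8678, payoff=27.8856, prob=0.020360
UUUD: M=162.5028, payoff=0.0000, prob=0.097726
DDDU: M=101.9100, payoff=2.6702, prob=0.004242
UDDU: M=139.3200, payoff=27.8856, prob=0.020360
DUDU: M=110.0628, payoff=27.8856, prob=0.020360
UUDU: M=150.4656, payoff=62.3572, prob=0.097726
DDUU: M=101.9100, payoff=27.8856, prob=0.020360
UDUU: M=139.3200, payoff=62.3572, prob=0.097726
DUUU: M=128.3772, payoff=62.3572, prob=0.097726
UUUU: M=175.5031, payoff=0.0000, prob=0.469087
Price = Σ prob·payoff / R^4 = 21.733591 / 1.125509 = 19.3100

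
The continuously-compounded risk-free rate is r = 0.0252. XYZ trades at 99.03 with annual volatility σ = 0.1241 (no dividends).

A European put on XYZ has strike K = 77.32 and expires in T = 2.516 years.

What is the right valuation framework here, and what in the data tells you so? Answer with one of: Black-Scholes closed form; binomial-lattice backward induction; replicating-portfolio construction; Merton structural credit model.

Key observation: a European-exercise option on XYZ struck at 77.32 — a GBM underlying with constant parameters — admits an analytic price: the data contain no early exercise, no discrete tree, no debt structure.

framework: Black-Scholes closed form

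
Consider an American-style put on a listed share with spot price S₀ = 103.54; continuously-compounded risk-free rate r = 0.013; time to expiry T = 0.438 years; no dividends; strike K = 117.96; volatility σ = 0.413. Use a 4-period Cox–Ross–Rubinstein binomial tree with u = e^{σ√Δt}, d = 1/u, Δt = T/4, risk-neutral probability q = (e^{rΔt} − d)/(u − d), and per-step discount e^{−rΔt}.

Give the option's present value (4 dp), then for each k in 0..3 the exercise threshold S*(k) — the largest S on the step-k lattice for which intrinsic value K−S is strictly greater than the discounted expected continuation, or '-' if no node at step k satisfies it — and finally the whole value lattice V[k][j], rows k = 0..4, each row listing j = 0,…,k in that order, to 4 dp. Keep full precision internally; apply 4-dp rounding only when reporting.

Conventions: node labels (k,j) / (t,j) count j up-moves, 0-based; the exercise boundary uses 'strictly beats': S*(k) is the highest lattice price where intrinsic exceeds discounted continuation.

Δt=0.10950  u=1.14644  d=0.87226  q=0.47108  discount=0.99858
step 4 (expiry): payoffs max(K−S,0) = 58.0227 39.1824 14.4200 0.0000 0.0000
step 3: (k=3,j=0): S=68.7147, K−S=49.2453, hold=49.0775 ⇒ V=49.2453 exercise | (k=3,j=1): S=90.3141, K−S=27.6459, hold=27.4782 ⇒ V=27.6459 exercise | (k=3,j=2): S=118.7028, K−S=0.0000, hold=7.6161 ⇒ V=7.6161 continue | (k=3,j=3): S=156.0151, K−S=0.0000, hold=0.0000 ⇒ V=0.0000 continue  boundary S*=90.3141
step 2: (k=2,j=0): S=78.7776, K−S=39.1824, hold=39.0146 ⇒ V=39.1824 exercise | (k=2,j=1): S=103.5400, K−S=14.4200, hold=18.1844 ⇒ V=18.1844 continue | (k=2,j=2): S=136.0861, K−S=0.0000, hold=4.0226 ⇒ V=4.0226 continue  boundary S*=78.7776
step 1: (k=1,j=0): S=90.3141, K−S=27.6459, hold=29.2489 ⇒ V=29.2489 continue | (k=1,j=1): S=118.7028, K−S=0.0000, hold=11.4966 ⇒ V=11.4966 continue  boundary S*=-
step 0: (k=0,j=0): S=103.5400, K−S=14.4200, hold=20.8564 ⇒ V=20.8564 continue  boundary S*=-

price = 20.8564
boundary = - - 78.7776 90.3141
tree:
20.8564
29.2489 11.4966
39.1824 18.1844 4.0226
49.2453 27.6459 7.6161 0.0000
58.0227 39.1824 14.4200 0.0000 0.0000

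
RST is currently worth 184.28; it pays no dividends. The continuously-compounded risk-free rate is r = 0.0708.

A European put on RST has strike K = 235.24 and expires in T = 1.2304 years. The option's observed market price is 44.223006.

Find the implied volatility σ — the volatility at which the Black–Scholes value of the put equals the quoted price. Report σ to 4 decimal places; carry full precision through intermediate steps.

At σ = 0.2907 the Black–Scholes value reproduces the quote:
σ√T = 0.2907·√1.2304 = 0.322454
d₁ = (ln(S/K) + (r+σ²/2)T) / (σ√T) = (ln(184.28/235.24) + (0.0708+0.2907²/2)·1.2304) / 0.322454 = (-0.244150 + 0.139101) / 0.322454 = -0.325780
d₂ = d₁ − σ√T = -0.325780 − 0.322454 = -0.648234
e^{−rT} = 0.916574
N(−d₁) = 0.627705,  N(−d₂) = 0.741583
V = K·e^{−rT}·N(−d₂) − S·N(−d₁) = 159.896419 − 115.673413 = 44.223006 (matching the quote); vega is positive throughout, so no other σ reproduces this price

sigma = 0.2907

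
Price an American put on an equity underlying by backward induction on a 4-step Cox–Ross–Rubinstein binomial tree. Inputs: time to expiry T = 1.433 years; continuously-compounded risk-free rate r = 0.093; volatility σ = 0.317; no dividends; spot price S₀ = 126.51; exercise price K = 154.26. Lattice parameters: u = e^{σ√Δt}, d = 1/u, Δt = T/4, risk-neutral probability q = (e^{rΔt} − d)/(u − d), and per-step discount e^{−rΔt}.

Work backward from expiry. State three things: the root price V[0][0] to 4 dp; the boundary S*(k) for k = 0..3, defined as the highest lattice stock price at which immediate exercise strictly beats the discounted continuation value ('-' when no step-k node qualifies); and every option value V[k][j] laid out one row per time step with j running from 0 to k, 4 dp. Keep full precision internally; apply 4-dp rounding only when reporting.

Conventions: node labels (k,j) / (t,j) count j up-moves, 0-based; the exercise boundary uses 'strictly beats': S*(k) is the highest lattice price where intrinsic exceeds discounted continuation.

Δt=0.35825  u=1.20893  d=0.82718  q=0.54145  discount=0.96723
step 4 (expiry): payoffs max(K−S,0) = 95.0333 67.6992 27.7500 0.0000 0.0000
step 3: (k=3,j=0): S=71.6011, K−S=82.6589, hold=77.6041 ⇒ V=82.6589 exercise | (k=3,j=1): S=104.6461, K−S=49.6139, hold=44.5591 ⇒ V=49.6139 exercise | (k=3,j=2): S=152.9420, K−S=1.3180, hold=12.3078 ⇒ V=12.3078 continue | (k=3,j=3): S=223.5271, K−S=0.0000, hold=0.0000 ⇒ V=0.0000 continue  boundary S*=104.6461
step 2: (k=2,j=0): S=86.5608, K−S=67.6992, hold=62.6444 ⇒ V=67.6992 exercise | (k=2,j=1): S=126.5100, K−S=27.7500, hold=28.4506 ⇒ V=28.4506 continue | (k=2,j=2): S=184.8964, K−S=0.0000, hold=5.4588 ⇒ V=5.4588 continue  boundary S*=86.5608
step 1: (k=1,j=0): S=104.6461, K−S=49.6139, hold=44.9259 ⇒ V=49.6139 exercise | (k=1,j=1): S=152.9420, K−S=1.3180, hold=15.4773 ⇒ V=15.4773 continue  boundary S*=104.6461
step 0: (k=0,j=0): S=126.5100, K−S=27.7500, hold=30.1105 ⇒ V=30.1105 continue  boundary S*=-

price = 30.1105
boundary = - 104.6461 86.5608 104.6461
tree:
30.1105
49.6139 15.4773
67.6992 28.4506 5.4588
82.6589 49.6139 12.3078 0.0000
95.0333 67.6992 27.7500 0.0000 0.0000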